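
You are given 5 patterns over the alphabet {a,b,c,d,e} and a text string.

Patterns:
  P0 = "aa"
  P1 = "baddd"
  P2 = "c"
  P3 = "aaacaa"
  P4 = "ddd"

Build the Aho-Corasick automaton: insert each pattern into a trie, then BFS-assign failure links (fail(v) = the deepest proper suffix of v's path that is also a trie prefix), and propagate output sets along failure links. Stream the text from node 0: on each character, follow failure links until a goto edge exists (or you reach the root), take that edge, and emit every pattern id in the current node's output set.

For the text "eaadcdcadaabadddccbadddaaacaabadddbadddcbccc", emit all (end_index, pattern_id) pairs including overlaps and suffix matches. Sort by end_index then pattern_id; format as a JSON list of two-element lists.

Construct AC machine:
Trie nodes:
  n0 'ε': a→1 b→3 c→8 d→13
  n1 'a': a→2
  n2 'aa': a→9  ←P0
  n3 'b': a→4
  n4 'ba': d→5
  n5 'bad': d→6
  n6 'badd': d→7
  n7 'baddd': ·  ←P1
  n8 'c': ·  ←P2
  n9 'aaa': c→10
  n10 'aaac': a→11
  n11 'aaaca': a→12
  n12 'aaacaa': ·  ←P3
  n13 'd': d→14
  n14 'dd': d→15
  n15 'ddd': ·  ←P4

Failure links (BFS by depth):
  n1('a'): parent n0 fail=0; on 'a' 0 → fail=0;  out ∅∪∅=∅
  n3('b'): parent n0 fail=0; on 'b' 0 → fail=0;  out ∅∪∅=∅
  n8('c'): parent n0 fail=0; on 'c' 0 → fail=0;  out {2}∪∅={2}
  n13('d'): parent n0 fail=0; on 'd' 0 → fail=0;  out ∅∪∅=∅
  n2('aa'): parent n1 fail=0; on 'a' 0 → fail=1;  out {0}∪∅={0}
  n4('ba'): parent n3 fail=0; on 'a' 0 → fail=1;  out ∅∪∅=∅
  n14('dd'): parent n13 fail=0; on 'd' 0 → fail=13;  out ∅∪∅=∅
  n5('bad'): parent n4 fail=1; on 'd' 1→0 → fail=13;  out ∅∪∅=∅
  n9('aaa'): parent n2 fail=1; on 'a' 1 → fail=2;  out ∅∪{0}={0}
  n15('ddd'): parent n14 fail=13; on 'd' 13 → fail=14;  out {4}∪∅={4}
  n6('badd'): parent n5 fail=13; on 'd' 13 → fail=14;  out ∅∪∅=∅
  n10('aaac'): parent n9 fail=2; on 'c' 2→1→0 → fail=8;  out ∅∪{2}={2}
  n7('baddd'): parent n6 fail=14; on 'd' 14 → fail=15;  out {1}∪{4}={1,4}
  n11('aaaca'): parent n10 fail=8; on 'a' 8→0 → fail=1;  out ∅∪∅=∅
  n12('aaacaa'): parent n11 fail=1; on 'a' 1 → fail=2;  out {3}∪{0}={0,3}

Text stream:
[0] read 'e'  n0⇒n0
[1] read 'a'  n0⇒n1
[2] read 'a'  n1⇒n2  ** P0@[1:2]
[3] read 'd'  n2⇒n13 (via fail)
[4] read 'c'  n13⇒n8 (via fail)  ** P2@[4:4]
[5] read 'd'  n8⇒n13 (via fail)
[6] read 'c'  n13⇒n8 (via fail)  ** P2@[6:6]
[7] read 'a'  n8⇒n1 (via fail)
[8] read 'd'  n1⇒n13 (via fail)
[9] read 'a'  n13⇒n1 (via fail)
[10] read 'a'  n1⇒n2  ** P0@[9:10]
[11] read 'b'  n2⇒n3 (via fail)
[12] read 'a'  n3⇒n4
[13] read 'd'  n4⇒n5
[14] read 'd'  n5⇒n6
[15] read 'd'  n6⇒n7  ** P1@[11:15],P4@[13:15]
[16] read 'c'  n7⇒n8 (via fail)  ** P2@[16:16]
[17] read 'c'  n8⇒n8 (via fail)  ** P2@[17:17]
[18] read 'b'  n8⇒n3 (via fail)
[19] read 'a'  n3⇒n4
[20] read 'd'  n4⇒n5
[21] read 'd'  n5⇒n6
[22] read 'd'  n6⇒n7  ** P1@[18:22],P4@[20:22]
[23] read 'a'  n7⇒n1 (via fail)
[24] read 'a'  n1⇒n2  ** P0@[23:24]
[25] read 'a'  n2⇒n9  ** P0@[24:25]
[26] read 'c'  n9⇒n10  ** P2@[26:26]
[27] read 'a'  n10⇒n11
[28] read 'a'  n11⇒n12  ** P0@[27:28],P3@[23:28]
[29] read 'b'  n12⇒n3 (via fail)
[30] read 'a'  n3⇒n4
[31] read 'd'  n4⇒n5
[32] read 'd'  n5⇒n6
[33] read 'd'  n6⇒n7  ** P1@[29:33],P4@[31:33]
[34] read 'b'  n7⇒n3 (via fail)
[35] read 'a'  n3⇒n4
[36] read 'd'  n4⇒n5
[37] read 'd'  n5⇒n6
[38] read 'd'  n6⇒n7  ** P1@[34:38],P4@[36:38]
[39] read 'c'  n7⇒n8 (via fail)  ** P2@[39:39]
[40] read 'b'  n8⇒n3 (via fail)
[41] read 'c'  n3⇒n8 (via fail)  ** P2@[41:41]
[42] read 'c'  n8⇒n8 (via fail)  ** P2@[42:42]
[43] read 'c'  n8⇒n8 (via fail)  ** P2@[43:43]

All matches (sorted): [[2,0],[4,2],[6,2],[10,0],[15,1],[15,4],[16,2],[17,2],[22,1],[22,4],[24,0],[25,0],[26,2],[28,0],[28,3],[33,1],[33,4],[38,1],[38,4],[39,2],[41,2],[42,2],[43,2]]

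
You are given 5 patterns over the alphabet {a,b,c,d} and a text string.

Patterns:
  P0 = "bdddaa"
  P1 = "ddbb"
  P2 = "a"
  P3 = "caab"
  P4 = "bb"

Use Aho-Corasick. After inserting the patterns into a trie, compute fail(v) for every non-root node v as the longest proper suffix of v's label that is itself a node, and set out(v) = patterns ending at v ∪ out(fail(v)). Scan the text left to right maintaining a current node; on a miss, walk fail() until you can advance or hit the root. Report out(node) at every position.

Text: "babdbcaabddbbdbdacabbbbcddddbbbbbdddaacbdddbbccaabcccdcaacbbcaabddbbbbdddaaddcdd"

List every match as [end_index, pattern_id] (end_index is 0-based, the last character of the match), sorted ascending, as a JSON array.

Construct AC machine:
Trie (insert patterns):
  n0 'ε': a→11 b→1 c→12 d→7
  n1 'b': b→16 d→2
  n2 'bd': d→3
  n3 'bdd': d→4
  n4 'bddd': a→5
  n5 'bddda': a→6
  n6 'bdddaa': ·  [P0 ends]
  n7 'd': d→8
  n8 'dd': b→9
  n9 'ddb': b→10
  n10 'ddbb': ·  [P1 ends]
  n11 'a': ·  [P2 ends]
  n12 'c': a→13
  n13 'ca': a→14
  n14 'caa': b→15
  n15 'caab': ·  [P3 ends]
  n16 'bb': ·  [P4 ends]

BFS fail/out derivation:
  fail(1) 'b': from fail(0)=0 chase 'b': 0 ⇒ 0;  out=∅∪out(0)=∅
  fail(7) 'd': from fail(0)=0 chase 'd': 0 ⇒ 0;  out=∅∪out(0)=∅
  fail(11) 'a': from fail(0)=0 chase 'a': 0 ⇒ 0;  out={2}∪out(0)={2}
  fail(12) 'c': from fail(0)=0 chase 'c': 0 ⇒ 0;  out=∅∪out(0)=∅
  fail(2) 'bd': from fail(1)=0 chase 'd': 0 ⇒ 7;  out=∅∪out(7)=∅
  fail(8) 'dd': from fail(7)=0 chase 'd': 0 ⇒ 7;  out=∅∪out(7)=∅
  fail(13) 'ca': from fail(12)=0 chase 'a': 0 ⇒ 11;  out=∅∪out(11)={2}
  fail(16) 'bb': from fail(1)=0 chase 'b': 0 ⇒ 1;  out={4}∪out(1)={4}
  fail(3) 'bdd': from fail(2)=7 chase 'd': 7 ⇒ 8;  out=∅∪out(8)=∅
  fail(9) 'ddb': from fail(8)=7 chase 'b': 7→0 ⇒ 1;  out=∅∪out(1)=∅
  fail(14) 'caa': from fail(13)=11 chase 'a': 11→0 ⇒ 11;  out=∅∪out(11)={2}
  fail(4) 'bddd': from fail(3)=8 chase 'd': 8→7 ⇒ 8;  out=∅∪out(8)=∅
  fail(10) 'ddbb': from fail(9)=1 chase 'b': 1 ⇒ 16;  out={1}∪out(16)={1,4}
  fail(15) 'caab': from fail(14)=11 chase 'b': 11→0 ⇒ 1;  out={3}∪out(1)={3}
  fail(5) 'bddda': from fail(4)=8 chase 'a': 8→7→0 ⇒ 11;  out=∅∪out(11)={2}
  fail(6) 'bdddaa': from fail(5)=11 chase 'a': 11→0 ⇒ 11;  out={0}∪out(11)={0,2}

Scan:
[0] read 'b'  n0⇒n1
[1] read 'a'  n1⇒n11 (via fail)  ** P2@[1:1]
[2] read 'b'  n11⇒n1 (via fail)
[3] read 'd'  n1⇒n2
[4] read 'b'  n2⇒n1 (via fail)
[5] read 'c'  n1⇒n12 (via fail)
[6] read 'a'  n12⇒n13  ** P2@[6:6]
[7] read 'a'  n13⇒n14  ** P2@[7:7]
[8] read 'b'  n14⇒n15  ** P3@[5:8]
[9] read 'd'  n15⇒n2 (via fail)
[10] read 'd'  n2⇒n3
[11] read 'b'  n3⇒n9 (via fail)
[12] read 'b'  n9⇒n10  ** P1@[9:12],P4@[11:12]
[13] read 'd'  n10⇒n2 (via fail)
[14] read 'b'  n2⇒n1 (via fail)
[15] read 'd'  n1⇒n2
[16] read 'a'  n2⇒n11 (via fail)  ** P2@[16:16]
[17] read 'c'  n11⇒n12 (via fail)
[18] read 'a'  n12⇒n13  ** P2@[18:18]
[19] read 'b'  n13⇒n1 (via fail)
[20] read 'b'  n1⇒n16  ** P4@[19:20]
[21] read 'b'  n16⇒n16 (via fail)  ** P4@[20:21]
[22] read 'b'  n16⇒n16 (via fail)  ** P4@[21:22]
[23] read 'c'  n16⇒n12 (via fail)
[24] read 'd'  n12⇒n7 (via fail)
[25] read 'd'  n7⇒n8
[26] read 'd'  n8⇒n8 (via fail)
[27] read 'd'  n8⇒n8 (via fail)
[28] read 'b'  n8⇒n9
[29] read 'b'  n9⇒n10  ** P1@[26:29],P4@[28:29]
[30] read 'b'  n10⇒n16 (via fail)  ** P4@[29:30]
[31] read 'b'  n16⇒n16 (via fail)  ** P4@[30:31]
[32] read 'b'  n16⇒n16 (via fail)  ** P4@[31:32]
[33] read 'd'  n16⇒n2 (via fail)
[34] read 'd'  n2⇒n3
[35] read 'd'  n3⇒n4
[36] read 'a'  n4⇒n5  ** P2@[36:36]
[37] read 'a'  n5⇒n6  ** P0@[32:37],P2@[37:37]
[38] read 'c'  n6⇒n12 (via fail)
[39] read 'b'  n12⇒n1 (via fail)
[40] read 'd'  n1⇒n2
[41] read 'd'  n2⇒n3
[42] read 'd'  n3⇒n4
[43] read 'b'  n4⇒n9 (via fail)
[44] read 'b'  n9⇒n10  ** P1@[41:44],P4@[43:44]
[45] read 'c'  n10⇒n12 (via fail)
[46] read 'c'  n12⇒n12 (via fail)
[47] read 'a'  n12⇒n13  ** P2@[47:47]
[48] read 'a'  n13⇒n14  ** P2@[48:48]
[49] read 'b'  n14⇒n15  ** P3@[46:49]
[50] read 'c'  n15⇒n12 (via fail)
[51] read 'c'  n12⇒n12 (via fail)
[52] read 'c'  n12⇒n12 (via fail)
[53] read 'd'  n12⇒n7 (via fail)
[54] read 'c'  n7⇒n12 (via fail)
[55] read 'a'  n12⇒n13  ** P2@[55:55]
[56] read 'a'  n13⇒n14  ** P2@[56:56]
[57] read 'c'  n14⇒n12 (via fail)
[58] read 'b'  n12⇒n1 (via fail)
[59] read 'b'  n1⇒n16  ** P4@[58:59]
[60] read 'c'  n16⇒n12 (via fail)
[61] read 'a'  n12⇒n13  ** P2@[61:61]
[62] read 'a'  n13⇒n14  ** P2@[62:62]
[63] read 'b'  n14⇒n15  ** P3@[60:63]
[64] read 'd'  n15⇒n2 (via fail)
[65] read 'd'  n2⇒n3
[66] read 'b'  n3⇒n9 (via fail)
[67] read 'b'  n9⇒n10  ** P1@[64:67],P4@[66:67]
[68] read 'b'  n10⇒n16 (via fail)  ** P4@[67:68]
[69] read 'b'  n16⇒n16 (via fail)  ** P4@[68:69]
[70] read 'd'  n16⇒n2 (via fail)
[71] read 'd'  n2⇒n3
[72] read 'd'  n3⇒n4
[73] read 'a'  n4⇒n5  ** P2@[73:73]
[74] read 'a'  n5⇒n6  ** P0@[69:74],P2@[74:74]
[75] read 'd'  n6⇒n7 (via fail)
[76] read 'd'  n7⇒n8
[77] read 'c'  n8⇒n12 (via fail)
[78] read 'd'  n12⇒n7 (via fail)
[79] read 'd'  n7⇒n8

Matches: [[1,2],[6,2],[7,2],[8,3],[12,1],[12,4],[16,2],[18,2],[20,4],[21,4],[22,4],[29,1],[29,4],[30,4],[31,4],[32,4],[36,2],[37,0],[37,2],[44,1],[44,4],[47,2],[48,2],[49,3],[55,2],[56,2],[59,4],[61,2],[62,2],[63,3],[67,1],[67,4],[68,4],[69,4],[73,2],[74,0],[74,2]]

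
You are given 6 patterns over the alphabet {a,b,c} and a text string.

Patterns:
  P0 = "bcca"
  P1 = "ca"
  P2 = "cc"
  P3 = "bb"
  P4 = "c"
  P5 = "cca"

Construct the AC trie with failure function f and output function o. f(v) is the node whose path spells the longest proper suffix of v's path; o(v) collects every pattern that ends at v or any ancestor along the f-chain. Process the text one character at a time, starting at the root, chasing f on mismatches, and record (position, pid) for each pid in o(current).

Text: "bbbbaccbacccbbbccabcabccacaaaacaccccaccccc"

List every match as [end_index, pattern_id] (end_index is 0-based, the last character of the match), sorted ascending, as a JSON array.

Build:
Trie nodes:
  0='ε' goto b→1 c→5
  1='b' goto b→8 c→2
  2='bc' goto c→3
  3='bcc' goto a→4
  4='bcca' goto ·  ←P0
  5='c' goto a→6 c→7  ←P4
  6='ca' goto ·  ←P1
  7='cc' goto a→9  ←P2
  8='bb' goto ·  ←P3
  9='cca' goto ·  ←P5

Failure links (BFS by depth):
  fail(1) 'b': from fail(0)=0 chase 'b': 0 ⇒ 0;  out=∅∪out(0)=∅
  fail(5) 'c': from fail(0)=0 chase 'c': 0 ⇒ 0;  out={4}∪out(0)={4}
  fail(2) 'bc': from fail(1)=0 chase 'c': 0 ⇒ 5;  out=∅∪out(5)={4}
  fail(6) 'ca': from fail(5)=0 chase 'a': 0 ⇒ 0;  out={1}∪out(0)={1}
  fail(7) 'cc': from fail(5)=0 chase 'c': 0 ⇒ 5;  out={2}∪out(5)={2,4}
  fail(8) 'bb': from fail(1)=0 chase 'b': 0 ⇒ 1;  out={3}∪out(1)={3}
  fail(3) 'bcc': from fail(2)=5 chase 'c': 5 ⇒ 7;  out=∅∪out(7)={2,4}
  fail(9) 'cca': from fail(7)=5 chase 'a': 5 ⇒ 6;  out={5}∪out(6)={1,5}
  fail(4) 'bcca': from fail(3)=7 chase 'a': 7 ⇒ 9;  out={0}∪out(9)={0,1,5}

Run:
pos 0 'b': at 1
pos 1 'b': at 8  emit P3@[0:1]
pos 2 'b': at 8 (fail-walked)  emit P3@[1:2]
pos 3 'b': at 8 (fail-walked)  emit P3@[2:3]
pos 4 'a': at 0 (fail-walked)
pos 5 'c': at 5  emit P4@[5:5]
pos 6 'c': at 7  emit P2@[5:6],P4@[6:6]
pos 7 'b': at 1 (fail-walked)
pos 8 'a': at 0 (fail-walked)
pos 9 'c': at 5  emit P4@[9:9]
pos 10 'c': at 7  emit P2@[9:10],P4@[10:10]
pos 11 'c': at 7 (fail-walked)  emit P2@[10:11],P4@[11:11]
pos 12 'b': at 1 (fail-walked)
pos 13 'b': at 8  emit P3@[12:13]
pos 14 'b': at 8 (fail-walked)  emit P3@[13:14]
pos 15 'c': at 2 (fail-walked)  emit P4@[15:15]
pos 16 'c': at 3  emit P2@[15:16],P4@[16:16]
pos 17 'a': at 4  emit P0@[14:17],P1@[16:17],P5@[15:17]
pos 18 'b': at 1 (fail-walked)
pos 19 'c': at 2  emit P4@[19:19]
pos 20 'a': at 6 (fail-walked)  emit P1@[19:20]
pos 21 'b': at 1 (fail-walked)
pos 22 'c': at 2  emit P4@[22:22]
pos 23 'c': at 3  emit P2@[22:23],P4@[23:23]
pos 24 'a': at 4  emit P0@[21:24],P1@[23:24],P5@[22:24]
pos 25 'c': at 5 (fail-walked)  emit P4@[25:25]
pos 26 'a': at 6  emit P1@[25:26]
pos 27 'a': at 0 (fail-walked)
pos 28 'a': at 0
pos 29 'a': at 0
pos 30 'c': at 5  emit P4@[30:30]
pos 31 'a': at 6  emit P1@[30:31]
pos 32 'c': at 5 (fail-walked)  emit P4@[32:32]
pos 33 'c': at 7  emit P2@[32:33],P4@[33:33]
pos 34 'c': at 7 (fail-walked)  emit P2@[33:34],P4@[34:34]
pos 35 'c': at 7 (fail-walked)  emit P2@[34:35],P4@[35:35]
pos 36 'a': at 9  emit P1@[35:36],P5@[34:36]
pos 37 'c': at 5 (fail-walked)  emit P4@[37:37]
pos 38 'c': at 7  emit P2@[37:38],P4@[38:38]
pos 39 'c': at 7 (fail-walked)  emit P2@[38:39],P4@[39:39]
pos 40 'c': at 7 (fail-walked)  emit P2@[39:40],P4@[40:40]
pos 41 'c': at 7 (fail-walked)  emit P2@[40:41],P4@[41:41]

Matches: [[1,3],[2,3],[3,3],[5,4],[6,2],[6,4],[9,4],[10,2],[10,4],[11,2],[11,4],[13,3],[14,3],[15,4],[16,2],[16,4],[17,0],[17,1],[17,5],[19,4],[20,1],[22,4],[23,2],[23,4],[24,0],[24,1],[24,5],[25,4],[26,1],[30,4],[31,1],[32,4],[33,2],[33,4],[34,2],[34,4],[35,2],[35,4],[36,1],[36,5],[37,4],[38,2],[38,4],[39,2],[39,4],[40,2],[40,4],[41,2],[41,4]]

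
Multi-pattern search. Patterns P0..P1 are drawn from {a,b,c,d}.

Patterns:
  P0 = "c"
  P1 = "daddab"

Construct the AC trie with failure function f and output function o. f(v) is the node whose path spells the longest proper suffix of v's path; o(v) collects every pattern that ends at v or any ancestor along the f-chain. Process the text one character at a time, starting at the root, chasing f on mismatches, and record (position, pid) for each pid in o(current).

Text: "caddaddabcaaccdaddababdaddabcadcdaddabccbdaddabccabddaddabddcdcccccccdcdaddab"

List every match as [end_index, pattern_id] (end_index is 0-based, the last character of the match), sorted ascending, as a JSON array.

Build automaton:
Trie nodes:
  0='ε' goto c→1 d→2
  1='c' goto ·  ←P0
  2='d' goto a→3
  3='da' goto d→4
  4='dad' goto d→5
  5='dadd' goto a→6
  6='dadda' goto b→7
  7='daddab' goto ·  ←P1

BFS fail/out derivation:
  n1('c'): parent n0 fail=0; on 'c' 0 → fail=0;  out {0}∪∅={0}
  n2('d'): parent n0 fail=0; on 'd' 0 → fail=0;  out ∅∪∅=∅
  n3('da'): parent n2 fail=0; on 'a' 0 → fail=0;  out ∅∪∅=∅
  n4('dad'): parent n3 fail=0; on 'd' 0 → fail=2;  out ∅∪∅=∅
  n5('dadd'): parent n4 fail=2; on 'd' 2→0 → fail=2;  out ∅∪∅=∅
  n6('dadda'): parent n5 fail=2; on 'a' 2 → fail=3;  out ∅∪∅=∅
  n7('daddab'): parent n6 fail=3; on 'b' 3→0 → fail=0;  out {1}∪∅={1}

Scan:
i=0 'c': node 0→1  → match P0@[0:0]
i=1 'a': node 1→0 (via fail)
i=2 'd': node 0→2
i=3 'd': node 2→2 (via fail)
i=4 'a': node 2→3
i=5 'd': node 3→4
i=6 'd': node 4→5
i=7 'a': node 5→6
i=8 'b': node 6→7  → match P1@[3:8]
i=9 'c': node 7→1 (via fail)  → match P0@[9:9]
i=10 'a': node 1→0 (via fail)
i=11 'a': node 0→0
i=12 'c': node 0→1  → match P0@[12:12]
i=13 'c': node 1→1 (via fail)  → match P0@[13:13]
i=14 'd': node 1→2 (via fail)
i=15 'a': node 2→3
i=16 'd': node 3→4
i=17 'd': node 4→5
i=18 'a': node 5→6
i=19 'b': node 6→7  → match P1@[14:19]
i=20 'a': node 7→0 (via fail)
i=21 'b': node 0→0
i=22 'd': node 0→2
i=23 'a': node 2→3
i=24 'd': node 3→4
i=25 'd': node 4→5
i=26 'a': node 5→6
i=27 'b': node 6→7  → match P1@[22:27]
i=28 'c': node 7→1 (via fail)  → match P0@[28:28]
i=29 'a': node 1→0 (via fail)
i=30 'd': node 0→2
i=31 'c': node 2→1 (via fail)  → match P0@[31:31]
i=32 'd': node 1→2 (via fail)
i=33 'a': node 2→3
i=34 'd': node 3→4
i=35 'd': node 4→5
i=36 'a': node 5→6
i=37 'b': node 6→7  → match P1@[32:37]
i=38 'c': node 7→1 (via fail)  → match P0@[38:38]
i=39 'c': node 1→1 (via fail)  → match P0@[39:39]
i=40 'b': node 1→0 (via fail)
i=41 'd': node 0→2
i=42 'a': node 2→3
i=43 'd': node 3→4
i=44 'd': node 4→5
i=45 'a': node 5→6
i=46 'b': node 6→7  → match P1@[41:46]
i=47 'c': node 7→1 (via fail)  → match P0@[47:47]
i=48 'c': node 1→1 (via fail)  → match P0@[48:48]
i=49 'a': node 1→0 (via fail)
i=50 'b': node 0→0
i=51 'd': node 0→2
i=52 'd': node 2→2 (via fail)
i=53 'a': node 2→3
i=54 'd': node 3→4
i=55 'd': node 4→5
i=56 'a': node 5→6
i=57 'b': node 6→7  → match P1@[52:57]
i=58 'd': node 7→2 (via fail)
i=59 'd': node 2→2 (via fail)
i=60 'c': node 2→1 (via fail)  → match P0@[60:60]
i=61 'd': node 1→2 (via fail)
i=62 'c': node 2→1 (via fail)  → match P0@[62:62]
i=63 'c': node 1→1 (via fail)  → match P0@[63:63]
i=64 'c': node 1→1 (via fail)  → match P0@[64:64]
i=65 'c': node 1→1 (via fail)  → match P0@[65:65]
i=66 'c': node 1→1 (via fail)  → match P0@[66:66]
i=67 'c': node 1→1 (via fail)  → match P0@[67:67]
i=68 'c': node 1→1 (via fail)  → match P0@[68:68]
i=69 'd': node 1→2 (via fail)
i=70 'c': node 2→1 (via fail)  → match P0@[70:70]
i=71 'd': node 1→2 (via fail)
i=72 'a': node 2→3
i=73 'd': node 3→4
i=74 'd': node 4→5
i=75 'a': node 5→6
i=76 'b': node 6→7  → match P1@[71:76]

All matches (sorted): [[0,0],[8,1],[9,0],[12,0],[13,0],[19,1],[27,1],[28,0],[31,0],[37,1],[38,0],[39,0],[46,1],[47,0],[48,0],[57,1],[60,0],[62,0],[63,0],[64,0],[65,0],[66,0],[67,0],[68,0],[70,0],[76,1]]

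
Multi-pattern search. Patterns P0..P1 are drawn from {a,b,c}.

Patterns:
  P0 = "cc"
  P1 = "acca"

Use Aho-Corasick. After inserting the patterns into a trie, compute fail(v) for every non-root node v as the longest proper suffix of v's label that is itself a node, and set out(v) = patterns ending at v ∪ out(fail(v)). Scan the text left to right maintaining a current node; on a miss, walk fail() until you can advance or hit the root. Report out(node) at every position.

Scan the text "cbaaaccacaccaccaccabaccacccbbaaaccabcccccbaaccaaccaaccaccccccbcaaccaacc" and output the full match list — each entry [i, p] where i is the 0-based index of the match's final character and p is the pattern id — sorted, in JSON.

Construct AC machine:
Trie nodes:
  n0 'ε': a→3 c→1
  n1 'c': c→2
  n2 'cc': ·  [P0 ends]
  n3 'a': c→4
  n4 'ac': c→5
  n5 'acc': a→6
  n6 'acca': ·  [P1 ends]

BFS fail/out derivation:
  n1('c'): parent n0 fail=0; on 'c' 0 → fail=0;  out ∅∪∅=∅
  n3('a'): parent n0 fail=0; on 'a' 0 → fail=0;  out ∅∪∅=∅
  n2('cc'): parent n1 fail=0; on 'c' 0 → fail=1;  out {0}∪∅={0}
  n4('ac'): parent n3 fail=0; on 'c' 0 → fail=1;  out ∅∪∅=∅
  n5('acc'): parent n4 fail=1; on 'c' 1 → fail=2;  out ∅∪{0}={0}
  n6('acca'): parent n5 fail=2; on 'a' 2→1→0 → fail=3;  out {1}∪∅={1}

Text stream:
pos 0 'c': at 1
pos 1 'b': at 0 (via fail)
pos 2 'a': at 3
pos 3 'a': at 3 (via fail)
pos 4 'a': at 3 (via fail)
pos 5 'c': at 4
pos 6 'c': at 5  emit P0@[5:6]
pos 7 'a': at 6  emit P1@[4:7]
pos 8 'c': at 4 (via fail)
pos 9 'a': at 3 (via fail)
pos 10 'c': at 4
pos 11 'c': at 5  emit P0@[10:11]
pos 12 'a': at 6  emit P1@[9:12]
pos 13 'c': at 4 (via fail)
pos 14 'c': at 5  emit P0@[13:14]
pos 15 'a': at 6  emit P1@[12:15]
pos 16 'c': at 4 (via fail)
pos 17 'c': at 5  emit P0@[16:17]
pos 18 'a': at 6  emit P1@[15:18]
pos 19 'b': at 0 (via fail)
pos 20 'a': at 3
pos 21 'c': at 4
pos 22 'c': at 5  emit P0@[21:22]
pos 23 'a': at 6  emit P1@[20:23]
pos 24 'c': at 4 (via fail)
pos 25 'c': at 5  emit P0@[24:25]
pos 26 'c': at 2 (via fail)  emit P0@[25:26]
pos 27 'b': at 0 (via fail)
pos 28 'b': at 0
pos 29 'a': at 3
pos 30 'a': at 3 (via fail)
pos 31 'a': at 3 (via fail)
pos 32 'c': at 4
pos 33 'c': at 5  emit P0@[32:33]
pos 34 'a': at 6  emit P1@[31:34]
pos 35 'b': at 0 (via fail)
pos 36 'c': at 1
pos 37 'c': at 2  emit P0@[36:37]
pos 38 'c': at 2 (via fail)  emit P0@[37:38]
pos 39 'c': at 2 (via fail)  emit P0@[38:39]
pos 40 'c': at 2 (via fail)  emit P0@[39:40]
pos 41 'b': at 0 (via fail)
pos 42 'a': at 3
pos 43 'a': at 3 (via fail)
pos 44 'c': at 4
pos 45 'c': at 5  emit P0@[44:45]
pos 46 'a': at 6  emit P1@[43:46]
pos 47 'a': at 3 (via fail)
pos 48 'c': at 4
pos 49 'c': at 5  emit P0@[48:49]
pos 50 'a': at 6  emit P1@[47:50]
pos 51 'a': at 3 (via fail)
pos 52 'c': at 4
pos 53 'c': at 5  emit P0@[52:53]
pos 54 'a': at 6  emit P1@[51:54]
pos 55 'c': at 4 (via fail)
pos 56 'c': at 5  emit P0@[55:56]
pos 57 'c': at 2 (via fail)  emit P0@[56:57]
pos 58 'c': at 2 (via fail)  emit P0@[57:58]
pos 59 'c': at 2 (via fail)  emit P0@[58:59]
pos 60 'c': at 2 (via fail)  emit P0@[59:60]
pos 61 'b': at 0 (via fail)
pos 62 'c': at 1
pos 63 'a': at 3 (via fail)
pos 64 'a': at 3 (via fail)
pos 65 'c': at 4
pos 66 'c': at 5  emit P0@[65:66]
pos 67 'a': at 6  emit P1@[64:67]
pos 68 'a': at 3 (via fail)
pos 69 'c': at 4
pos 70 'c': at 5  emit P0@[69:70]

Matches: [[6,0],[7,1],[11,0],[12,1],[14,0],[15,1],[17,0],[18,1],[22,0],[23,1],[25,0],[26,0],[33,0],[34,1],[37,0],[38,0],[39,0],[40,0],[45,0],[46,1],[49,0],[50,1],[53,0],[54,1],[56,0],[57,0],[58,0],[59,0],[60,0],[66,0],[67,1],[70,0]]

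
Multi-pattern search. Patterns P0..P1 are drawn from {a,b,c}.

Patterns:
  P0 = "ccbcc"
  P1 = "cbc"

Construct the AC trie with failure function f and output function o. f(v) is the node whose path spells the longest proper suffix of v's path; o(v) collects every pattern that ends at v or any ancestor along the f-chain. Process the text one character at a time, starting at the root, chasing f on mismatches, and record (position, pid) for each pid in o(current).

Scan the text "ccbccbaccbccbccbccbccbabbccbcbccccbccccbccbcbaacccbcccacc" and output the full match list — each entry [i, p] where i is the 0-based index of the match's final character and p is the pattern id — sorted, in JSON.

Build automaton:
Trie (insert patterns):
  0='ε' goto c→1
  1='c' goto b→6 c→2
  2='cc' goto b→3
  3='ccb' goto c→4
  4='ccbc' goto c→5
  5='ccbcc' goto ·  [P0 ends]
  6='cb' goto c→7
  7='cbc' goto ·  [P1 ends]

Failure links (BFS by depth):
  n1('c'): parent n0 fail=0; on 'c' 0 → fail=0;  out ∅∪∅=∅
  n2('cc'): parent n1 fail=0; on 'c' 0 → fail=1;  out ∅∪∅=∅
  n6('cb'): parent n1 fail=0; on 'b' 0 → fail=0;  out ∅∪∅=∅
  n3('ccb'): parent n2 fail=1; on 'b' 1 → fail=6;  out ∅∪∅=∅
  n7('cbc'): parent n6 fail=0; on 'c' 0 → fail=1;  out {1}∪∅={1}
  n4('ccbc'): parent n3 fail=6; on 'c' 6 → fail=7;  out ∅∪{1}={1}
  n5('ccbcc'): parent n4 fail=7; on 'c' 7→1 → fail=2;  out {0}∪∅={0}

Scan:
pos 0 'c': at 1
pos 1 'c': at 2
pos 2 'b': at 3
pos 3 'c': at 4  → match P1@[1:3]
pos 4 'c': at 5  → match P0@[0:4]
pos 5 'b': at 3 (via fail)
pos 6 'a': at 0 (via fail)
pos 7 'c': at 1
pos 8 'c': at 2
pos 9 'b': at 3
pos 10 'c': at 4  → match P1@[8:10]
pos 11 'c': at 5  → match P0@[7:11]
pos 12 'b': at 3 (via fail)
pos 13 'c': at 4  → match P1@[11:13]
pos 14 'c': at 5  → match P0@[10:14]
pos 15 'b': at 3 (via fail)
pos 16 'c': at 4  → match P1@[14:16]
pos 17 'c': at 5  → match P0@[13:17]
pos 18 'b': at 3 (via fail)
pos 19 'c': at 4  → match P1@[17:19]
pos 20 'c': at 5  → match P0@[16:20]
pos 21 'b': at 3 (via fail)
pos 22 'a': at 0 (via fail)
pos 23 'b': at 0
pos 24 'b': at 0
pos 25 'c': at 1
pos 26 'c': at 2
pos 27 'b': at 3
pos 28 'c': at 4  → match P1@[26:28]
pos 29 'b': at 6 (via fail)
pos 30 'c': at 7  → match P1@[28:30]
pos 31 'c': at 2 (via fail)
pos 32 'c': at 2 (via fail)
pos 33 'c': at 2 (via fail)
pos 34 'b': at 3
pos 35 'c': at 4  → match P1@[33:35]
pos 36 'c': at 5  → match P0@[32:36]
pos 37 'c': at 2 (via fail)
pos 38 'c': at 2 (via fail)
pos 39 'b': at 3
pos 40 'c': at 4  → match P1@[38:40]
pos 41 'c': at 5  → match P0@[37:41]
pos 42 'b': at 3 (via fail)
pos 43 'c': at 4  → match P1@[41:43]
pos 44 'b': at 6 (via fail)
pos 45 'a': at 0 (via fail)
pos 46 'a': at 0
pos 47 'c': at 1
pos 48 'c': at 2
pos 49 'c': at 2 (via fail)
pos 50 'b': at 3
pos 51 'c': at 4  → match P1@[49:51]
pos 52 'c': at 5  → match P0@[48:52]
pos 53 'c': at 2 (via fail)
pos 54 'a': at 0 (via fail)
pos 55 'c': at 1
pos 56 'c': at 2

All matches (sorted): [[3,1],[4,0],[10,1],[11,0],[13,1],[14,0],[16,1],[17,0],[19,1],[20,0],[28,1],[30,1],[35,1],[36,0],[40,1],[41,0],[43,1],[51,1],[52,0]]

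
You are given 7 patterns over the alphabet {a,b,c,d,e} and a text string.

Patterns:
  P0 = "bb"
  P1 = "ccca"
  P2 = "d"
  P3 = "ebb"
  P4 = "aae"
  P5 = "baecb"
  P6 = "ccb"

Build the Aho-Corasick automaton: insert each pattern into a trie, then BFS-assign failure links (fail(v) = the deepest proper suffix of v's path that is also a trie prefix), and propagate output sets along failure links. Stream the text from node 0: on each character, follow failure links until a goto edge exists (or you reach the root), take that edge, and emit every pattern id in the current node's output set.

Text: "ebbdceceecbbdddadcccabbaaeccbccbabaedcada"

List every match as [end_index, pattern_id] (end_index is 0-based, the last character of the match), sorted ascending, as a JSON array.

Build:
Trie nodes:
  0='ε' goto a→11 b→1 c→3 d→7 e→8
  1='b' goto a→14 b→2
  2='bb' goto ·  [P0 ends]
  3='c' goto c→4
  4='cc' goto b→18 c→5
  5='ccc' goto a→6
  6='ccca' goto ·  [P1 ends]
  7='d' goto ·  [P2 ends]
  8='e' goto b→9
  9='eb' goto b→10
  10='ebb' goto ·  [P3 ends]
  11='a' goto a→12
  12='aa' goto e→13
  13='aae' goto ·  [P4 ends]
  14='ba' goto e→15
  15='bae' goto c→16
  16='baec' goto b→17
  17='baecb' goto ·  [P5 ends]
  18='ccb' goto ·  [P6 ends]

BFS fail/out derivation:
  n1('b'): parent n0 fail=0; on 'b' 0 → fail=0;  out ∅∪∅=∅
  n3('c'): parent n0 fail=0; on 'c' 0 → fail=0;  out ∅∪∅=∅
  n7('d'): parent n0 fail=0; on 'd' 0 → fail=0;  out {2}∪∅={2}
  n8('e'): parent n0 fail=0; on 'e' 0 → fail=0;  out ∅∪∅=∅
  n11('a'): parent n0 fail=0; on 'a' 0 → fail=0;  out ∅∪∅=∅
  n2('bb'): parent n1 fail=0; on 'b' 0 → fail=1;  out {0}∪∅={0}
  n4('cc'): parent n3 fail=0; on 'c' 0 → fail=3;  out ∅∪∅=∅
  n9('eb'): parent n8 fail=0; on 'b' 0 → fail=1;  out ∅∪∅=∅
  n12('aa'): parent n11 fail=0; on 'a' 0 → fail=11;  out ∅∪∅=∅
  n14('ba'): parent n1 fail=0; on 'a' 0 → fail=11;  out ∅∪∅=∅
  n5('ccc'): parent n4 fail=3; on 'c' 3 → fail=4;  out ∅∪∅=∅
  n10('ebb'): parent n9 fail=1; on 'b' 1 → fail=2;  out {3}∪{0}={0,3}
  n13('aae'): parent n12 fail=11; on 'e' 11→0 → fail=8;  out {4}∪∅={4}
  n15('bae'): parent n14 fail=11; on 'e' 11→0 → fail=8;  out ∅∪∅=∅
  n18('ccb'): parent n4 fail=3; on 'b' 3→0 → fail=1;  out {6}∪∅={6}
  n6('ccca'): parent n5 fail=4; on 'a' 4→3→0 → fail=11;  out {1}∪∅={1}
  n16('baec'): parent n15 fail=8; on 'c' 8→0 → fail=3;  out ∅∪∅=∅
  n17('baecb'): parent n16 fail=3; on 'b' 3→0 → fail=1;  out {5}∪∅={5}

Run:
pos 0 'e': at 8
pos 1 'b': at 9
pos 2 'b': at 10  → match P0@[1:2],P3@[0:2]
pos 3 'd': at 7 (fail-walked)  → match P2@[3:3]
pos 4 'c': at 3 (fail-walked)
pos 5 'e': at 8 (fail-walked)
pos 6 'c': at 3 (fail-walked)
pos 7 'e': at 8 (fail-walked)
pos 8 'e': at 8 (fail-walked)
pos 9 'c': at 3 (fail-walked)
pos 10 'b': at 1 (fail-walked)
pos 11 'b': at 2  → match P0@[10:11]
pos 12 'd': at 7 (fail-walked)  → match P2@[12:12]
pos 13 'd': at 7 (fail-walked)  → match P2@[13:13]
pos 14 'd': at 7 (fail-walked)  → match P2@[14:14]
pos 15 'a': at 11 (fail-walked)
pos 16 'd': at 7 (fail-walked)  → match P2@[16:16]
pos 17 'c': at 3 (fail-walked)
pos 18 'c': at 4
pos 19 'c': at 5
pos 20 'a': at 6  → match P1@[17:20]
pos 21 'b': at 1 (fail-walked)
pos 22 'b': at 2  → match P0@[21:22]
pos 23 'a': at 14 (fail-walked)
pos 24 'a': at 12 (fail-walked)
pos 25 'e': at 13  → match P4@[23:25]
pos 26 'c': at 3 (fail-walked)
pos 27 'c': at 4
pos 28 'b': at 18  → match P6@[26:28]
pos 29 'c': at 3 (fail-walked)
pos 30 'c': at 4
pos 31 'b': at 18  → match P6@[29:31]
pos 32 'a': at 14 (fail-walked)
pos 33 'b': at 1 (fail-walked)
pos 34 'a': at 14
pos 35 'e': at 15
pos 36 'd': at 7 (fail-walked)  → match P2@[36:36]
pos 37 'c': at 3 (fail-walked)
pos 38 'a': at 11 (fail-walked)
pos 39 'd': at 7 (fail-walked)  → match P2@[39:39]
pos 40 'a': at 11 (fail-walked)

Matches: [[2,0],[2,3],[3,2],[11,0],[12,2],[13,2],[14,2],[16,2],[20,1],[22,0],[25,4],[28,6],[31,6],[36,2],[39,2]]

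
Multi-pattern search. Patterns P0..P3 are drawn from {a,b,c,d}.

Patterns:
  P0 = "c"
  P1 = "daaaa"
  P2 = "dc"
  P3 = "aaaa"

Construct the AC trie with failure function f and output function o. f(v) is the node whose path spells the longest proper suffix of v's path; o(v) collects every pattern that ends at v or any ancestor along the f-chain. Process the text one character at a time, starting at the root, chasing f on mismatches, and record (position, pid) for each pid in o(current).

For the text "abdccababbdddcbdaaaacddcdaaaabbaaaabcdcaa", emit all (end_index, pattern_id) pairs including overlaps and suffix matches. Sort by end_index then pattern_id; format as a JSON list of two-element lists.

Build:
Trie (insert patterns):
  n0 'ε': a→8 c→1 d→2
  n1 'c': ·  ←P0
  n2 'd': a→3 c→7
  n3 'da': a→4
  n4 'daa': a→5
  n5 'daaa': a→6
  n6 'daaaa': ·  ←P1
  n7 'dc': ·  ←P2
  n8 'a': a→9
  n9 'aa': a→10
  n10 'aaa': a→11
  n11 'aaaa': ·  ←P3

Failure links (BFS by depth):
  fail(1) 'c': from fail(0)=0 chase 'c': 0 ⇒ 0;  out={0}∪out(0)={0}
  fail(2) 'd': from fail(0)=0 chase 'd': 0 ⇒ 0;  out=∅∪out(0)=∅
  fail(8) 'a': from fail(0)=0 chase 'a': 0 ⇒ 0;  out=∅∪out(0)=∅
  fail(3) 'da': from fail(2)=0 chase 'a': 0 ⇒ 8;  out=∅∪out(8)=∅
  fail(7) 'dc': from fail(2)=0 chase 'c': 0 ⇒ 1;  out={2}∪out(1)={0,2}
  fail(9) 'aa': from fail(8)=0 chase 'a': 0 ⇒ 8;  out=∅∪out(8)=∅
  fail(4) 'daa': from fail(3)=8 chase 'a': 8 ⇒ 9;  out=∅∪out(9)=∅
  fail(10) 'aaa': from fail(9)=8 chase 'a': 8 ⇒ 9;  out=∅∪out(9)=∅
  fail(5) 'daaa': from fail(4)=9 chase 'a': 9 ⇒ 10;  out=∅∪out(10)=∅
  fail(11) 'aaaa': from fail(10)=9 chase 'a': 9 ⇒ 10;  out={3}∪out(10)={3}
  fail(6) 'daaaa': from fail(5)=10 chase 'a': 10 ⇒ 11;  out={1}∪out(11)={1,3}

Scan:
i=0 'a': node 0→8
i=1 'b': node 8→0 ·f
i=2 'd': node 0→2
i=3 'c': node 2→7  emit P0@[3:3],P2@[2:3]
i=4 'c': node 7→1 ·f  emit P0@[4:4]
i=5 'a': node 1→8 ·f
i=6 'b': node 8→0 ·f
i=7 'a': node 0→8
i=8 'b': node 8→0 ·f
i=9 'b': node 0→0
i=10 'd': node 0→2
i=11 'd': node 2→2 ·f
i=12 'd': node 2→2 ·f
i=13 'c': node 2→7  emit P0@[13:13],P2@[12:13]
i=14 'b': node 7→0 ·f
i=15 'd': node 0→2
i=16 'a': node 2→3
i=17 'a': node 3→4
i=18 'a': node 4→5
i=19 'a': node 5→6  emit P1@[15:19],P3@[16:19]
i=20 'c': node 6→1 ·f  emit P0@[20:20]
i=21 'd': node 1→2 ·f
i=22 'd': node 2→2 ·f
i=23 'c': node 2→7  emit P0@[23:23],P2@[22:23]
i=24 'd': node 7→2 ·f
i=25 'a': node 2→3
i=26 'a': node 3→4
i=27 'a': node 4→5
i=28 'a': node 5→6  emit P1@[24:28],P3@[25:28]
i=29 'b': node 6→0 ·f
i=30 'b': node 0→0
i=31 'a': node 0→8
i=32 'a': node 8→9
i=33 'a': node 9→10
i=34 'a': node 10→11  emit P3@[31:34]
i=35 'b': node 11→0 ·f
i=36 'c': node 0→1  emit P0@[36:36]
i=37 'd': node 1→2 ·f
i=38 'c': node 2→7  emit P0@[38:38],P2@[37:38]
i=39 'a': node 7→8 ·f
i=40 'a': node 8→9

Result: [[3,0],[3,2],[4,0],[13,0],[13,2],[19,1],[19,3],[20,0],[23,0],[23,2],[28,1],[28,3],[34,3],[36,0],[38,0],[38,2]]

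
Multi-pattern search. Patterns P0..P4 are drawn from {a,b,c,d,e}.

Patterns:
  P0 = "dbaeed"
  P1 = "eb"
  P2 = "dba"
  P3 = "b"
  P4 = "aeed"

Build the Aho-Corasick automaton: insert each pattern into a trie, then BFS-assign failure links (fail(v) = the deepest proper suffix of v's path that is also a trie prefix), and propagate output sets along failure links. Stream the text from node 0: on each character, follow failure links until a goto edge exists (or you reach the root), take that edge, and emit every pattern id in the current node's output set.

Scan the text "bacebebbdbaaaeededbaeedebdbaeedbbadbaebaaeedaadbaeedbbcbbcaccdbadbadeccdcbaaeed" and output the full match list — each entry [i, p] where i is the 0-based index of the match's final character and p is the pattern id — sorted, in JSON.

Construct AC machine:
Trie nodes:
  0='ε' goto a→10 b→9 d→1 e→7
  1='d' goto b→2
  2='db' goto a→3
  3='dba' goto e→4  [P2 ends]
  4='dbae' goto e→5
  5='dbaee' goto d→6
  6='dbaeed' goto ·  [P0 ends]
  7='e' goto b→8
  8='eb' goto ·  [P1 ends]
  9='b' goto ·  [P3 ends]
  10='a' goto e→11
  11='ae' goto e→12
  12='aee' goto d→13
  13='aeed' goto ·  [P4 ends]

Failure links (BFS by depth):
  fail(1) 'd': from fail(0)=0 chase 'd': 0 ⇒ 0;  out=∅∪out(0)=∅
  fail(7) 'e': from fail(0)=0 chase 'e': 0 ⇒ 0;  out=∅∪out(0)=∅
  fail(9) 'b': from fail(0)=0 chase 'b': 0 ⇒ 0;  out={3}∪out(0)={3}
  fail(10) 'a': from fail(0)=0 chase 'a': 0 ⇒ 0;  out=∅∪out(0)=∅
  fail(2) 'db': from fail(1)=0 chase 'b': 0 ⇒ 9;  out=∅∪out(9)={3}
  fail(8) 'eb': from fail(7)=0 chase 'b': 0 ⇒ 9;  out={1}∪out(9)={1,3}
  fail(11) 'ae': from fail(10)=0 chase 'e': 0 ⇒ 7;  out=∅∪out(7)=∅
  fail(3) 'dba': from fail(2)=9 chase 'a': 9→0 ⇒ 10;  out={2}∪out(10)={2}
  fail(12) 'aee': from fail(11)=7 chase 'e': 7→0 ⇒ 7;  out=∅∪out(7)=∅
  fail(4) 'dbae': from fail(3)=10 chase 'e': 10 ⇒ 11;  out=∅∪out(11)=∅
  fail(13) 'aeed': from fail(12)=7 chase 'd': 7→0 ⇒ 1;  out={4}∪out(1)={4}
  fail(5) 'dbaee': from fail(4)=11 chase 'e': 11 ⇒ 12;  out=∅∪out(12)=∅
  fail(6) 'dbaeed': from fail(5)=12 chase 'd': 12 ⇒ 13;  out={0}∪out(13)={0,4}

Text stream:
pos 0 'b': at 9  → match P3@[0:0]
pos 1 'a': at 10 ·f
pos 2 'c': at 0 ·f
pos 3 'e': at 7
pos 4 'b': at 8  → match P1@[3:4],P3@[4:4]
pos 5 'e': at 7 ·f
pos 6 'b': at 8  → match P1@[5:6],P3@[6:6]
pos 7 'b': at 9 ·f  → match P3@[7:7]
pos 8 'd': at 1 ·f
pos 9 'b': at 2  → match P3@[9:9]
pos 10 'a': at 3  → match P2@[8:10]
pos 11 'a': at 10 ·f
pos 12 'a': at 10 ·f
pos 13 'e': at 11
pos 14 'e': at 12
pos 15 'd': at 13  → match P4@[12:15]
pos 16 'e': at 7 ·f
pos 17 'd': at 1 ·f
pos 18 'b': at 2  → match P3@[18:18]
pos 19 'a': at 3  → match P2@[17:19]
pos 20 'e': at 4
pos 21 'e': at 5
pos 22 'd': at 6  → match P0@[17:22],P4@[19:22]
pos 23 'e': at 7 ·f
pos 24 'b': at 8  → match P1@[23:24],P3@[24:24]
pos 25 'd': at 1 ·f
pos 26 'b': at 2  → match P3@[26:26]
pos 27 'a': at 3  → match P2@[25:27]
pos 28 'e': at 4
pos 29 'e': at 5
pos 30 'd': at 6  → match P0@[25:30],P4@[27:30]
pos 31 'b': at 2 ·f  → match P3@[31:31]
pos 32 'b': at 9 ·f  → match P3@[32:32]
pos 33 'a': at 10 ·f
pos 34 'd': at 1 ·f
pos 35 'b': at 2  → match P3@[35:35]
pos 36 'a': at 3  → match P2@[34:36]
pos 37 'e': at 4
pos 38 'b': at 8 ·f  → match P1@[37:38],P3@[38:38]
pos 39 'a': at 10 ·f
pos 40 'a': at 10 ·f
pos 41 'e': at 11
pos 42 'e': at 12
pos 43 'd': at 13  → match P4@[40:43]
pos 44 'a': at 10 ·f
pos 45 'a': at 10 ·f
pos 46 'd': at 1 ·f
pos 47 'b': at 2  → match P3@[47:47]
pos 48 'a': at 3  → match P2@[46:48]
pos 49 'e': at 4
pos 50 'e': at 5
pos 51 'd': at 6  → match P0@[46:51],P4@[48:51]
pos 52 'b': at 2 ·f  → match P3@[52:52]
pos 53 'b': at 9 ·f  → match P3@[53:53]
pos 54 'c': at 0 ·f
pos 55 'b': at 9  → match P3@[55:55]
pos 56 'b': at 9 ·f  → match P3@[56:56]
pos 57 'c': at 0 ·f
pos 58 'a': at 10
pos 59 'c': at 0 ·f
pos 60 'c': at 0
pos 61 'd': at 1
pos 62 'b': at 2  → match P3@[62:62]
pos 63 'a': at 3  → match P2@[61:63]
pos 64 'd': at 1 ·f
pos 65 'b': at 2  → match P3@[65:65]
pos 66 'a': at 3  → match P2@[64:66]
pos 67 'd': at 1 ·f
pos 68 'e': at 7 ·f
pos 69 'c': at 0 ·f
pos 70 'c': at 0
pos 71 'd': at 1
pos 72 'c': at 0 ·f
pos 73 'b': at 9  → match P3@[73:73]
pos 74 'a': at 10 ·f
pos 75 'a': at 10 ·f
pos 76 'e': at 11
pos 77 'e': at 12
pos 78 'd': at 13  → match P4@[75:78]

Matches: [[0,3],[4,1],[4,3],[6,1],[6,3],[7,3],[9,3],[10,2],[15,4],[18,3],[19,2],[22,0],[22,4],[24,1],[24,3],[26,3],[27,2],[30,0],[30,4],[31,3],[32,3],[35,3],[36,2],[38,1],[38,3],[43,4],[47,3],[48,2],[51,0],[51,4],[52,3],[53,3],[55,3],[56,3],[62,3],[63,2],[65,3],[66,2],[73,3],[78,4]]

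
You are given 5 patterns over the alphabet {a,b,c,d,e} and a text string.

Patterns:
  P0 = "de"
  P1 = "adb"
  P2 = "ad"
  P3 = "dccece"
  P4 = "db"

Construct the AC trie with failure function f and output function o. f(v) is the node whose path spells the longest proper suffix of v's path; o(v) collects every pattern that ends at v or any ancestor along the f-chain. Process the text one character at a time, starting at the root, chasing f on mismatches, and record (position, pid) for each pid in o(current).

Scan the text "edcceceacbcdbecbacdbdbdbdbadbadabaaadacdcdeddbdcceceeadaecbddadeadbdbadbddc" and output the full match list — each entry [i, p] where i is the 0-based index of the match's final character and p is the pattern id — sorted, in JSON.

Build automaton:
Trie nodes:
  n0 'ε': a→3 d→1
  n1 'd': b→11 c→6 e→2
  n2 'de': ·  ←P0
  n3 'a': d→4
  n4 'ad': b→5  ←P2
  n5 'adb': ·  ←P1
  n6 'dc': c→7
  n7 'dcc': e→8
  n8 'dcce': c→9
  n9 'dccec': e→10
  n10 'dccece': ·  ←P3
  n11 'db': ·  ←P4

BFS fail/out derivation:
  n1('d'): parent n0 fail=0; on 'd' 0 → fail=0;  out ∅∪∅=∅
  n3('a'): parent n0 fail=0; on 'a' 0 → fail=0;  out ∅∪∅=∅
  n2('de'): parent n1 fail=0; on 'e' 0 → fail=0;  out {0}∪∅={0}
  n4('ad'): parent n3 fail=0; on 'd' 0 → fail=1;  out {2}∪∅={2}
  n6('dc'): parent n1 fail=0; on 'c' 0 → fail=0;  out ∅∪∅=∅
  n11('db'): parent n1 fail=0; on 'b' 0 → fail=0;  out {4}∪∅={4}
  n5('adb'): parent n4 fail=1; on 'b' 1 → fail=11;  out {1}∪{4}={1,4}
  n7('dcc'): parent n6 fail=0; on 'c' 0 → fail=0;  out ∅∪∅=∅
  n8('dcce'): parent n7 fail=0; on 'e' 0 → fail=0;  out ∅∪∅=∅
  n9('dccec'): parent n8 fail=0; on 'c' 0 → fail=0;  out ∅∪∅=∅
  n10('dccece'): parent n9 fail=0; on 'e' 0 → fail=0;  out {3}∪∅={3}

Scan:
[0] read 'e'  n0⇒n0
[1] read 'd'  n0⇒n1
[2] read 'c'  n1⇒n6
[3] read 'c'  n6⇒n7
[4] read 'e'  n7⇒n8
[5] read 'c'  n8⇒n9
[6] read 'e'  n9⇒n10  ** P3@[1:6]
[7] read 'a'  n10⇒n3 ·f
[8] read 'c'  n3⇒n0 ·f
[9] read 'b'  n0⇒n0
[10] read 'c'  n0⇒n0
[11] read 'd'  n0⇒n1
[12] read 'b'  n1⇒n11  ** P4@[11:12]
[13] read 'e'  n11⇒n0 ·f
[14] read 'c'  n0⇒n0
[15] read 'b'  n0⇒n0
[16] read 'a'  n0⇒n3
[17] read 'c'  n3⇒n0 ·f
[18] read 'd'  n0⇒n1
[19] read 'b'  n1⇒n11  ** P4@[18:19]
[20] read 'd'  n11⇒n1 ·f
[21] read 'b'  n1⇒n11  ** P4@[20:21]
[22] read 'd'  n11⇒n1 ·f
[23] read 'b'  n1⇒n11  ** P4@[22:23]
[24] read 'd'  n11⇒n1 ·f
[25] read 'b'  n1⇒n11  ** P4@[24:25]
[26] read 'a'  n11⇒n3 ·f
[27] read 'd'  n3⇒n4  ** P2@[26:27]
[28] read 'b'  n4⇒n5  ** P1@[26:28],P4@[27:28]
[29] read 'a'  n5⇒n3 ·f
[30] read 'd'  n3⇒n4  ** P2@[29:30]
[31] read 'a'  n4⇒n3 ·f
[32] read 'b'  n3⇒n0 ·f
[33] read 'a'  n0⇒n3
[34] read 'a'  n3⇒n3 ·f
[35] read 'a'  n3⇒n3 ·f
[36] read 'd'  n3⇒n4  ** P2@[35:36]
[37] read 'a'  n4⇒n3 ·f
[38] read 'c'  n3⇒n0 ·f
[39] read 'd'  n0⇒n1
[40] read 'c'  n1⇒n6
[41] read 'd'  n6⇒n1 ·f
[42] read 'e'  n1⇒n2  ** P0@[41:42]
[43] read 'd'  n2⇒n1 ·f
[44] read 'd'  n1⇒n1 ·f
[45] read 'b'  n1⇒n11  ** P4@[44:45]
[46] read 'd'  n11⇒n1 ·f
[47] read 'c'  n1⇒n6
[48] read 'c'  n6⇒n7
[49] read 'e'  n7⇒n8
[50] read 'c'  n8⇒n9
[51] read 'e'  n9⇒n10  ** P3@[46:51]
[52] read 'e'  n10⇒n0 ·f
[53] read 'a'  n0⇒n3
[54] read 'd'  n3⇒n4  ** P2@[53:54]
[55] read 'a'  n4⇒n3 ·f
[56] read 'e'  n3⇒n0 ·f
[57] read 'c'  n0⇒n0
[58] read 'b'  n0⇒n0
[59] read 'd'  n0⇒n1
[60] read 'd'  n1⇒n1 ·f
[61] read 'a'  n1⇒n3 ·f
[62] read 'd'  n3⇒n4  ** P2@[61:62]
[63] read 'e'  n4⇒n2 ·f  ** P0@[62:63]
[64] read 'a'  n2⇒n3 ·f
[65] read 'd'  n3⇒n4  ** P2@[64:65]
[66] read 'b'  n4⇒n5  ** P1@[64:66],P4@[65:66]
[67] read 'd'  n5⇒n1 ·f
[68] read 'b'  n1⇒n11  ** P4@[67:68]
[69] read 'a'  n11⇒n3 ·f
[70] read 'd'  n3⇒n4  ** P2@[69:70]
[71] read 'b'  n4⇒n5  ** P1@[69:71],P4@[70:71]
[72] read 'd'  n5⇒n1 ·f
[73] read 'd'  n1⇒n1 ·f
[74] read 'c'  n1⇒n6

All matches (sorted): [[6,3],[12,4],[19,4],[21,4],[23,4],[25,4],[27,2],[28,1],[28,4],[30,2],[36,2],[42,0],[45,4],[51,3],[54,2],[62,2],[63,0],[65,2],[66,1],[66,4],[68,4],[70,2],[71,1],[71,4]]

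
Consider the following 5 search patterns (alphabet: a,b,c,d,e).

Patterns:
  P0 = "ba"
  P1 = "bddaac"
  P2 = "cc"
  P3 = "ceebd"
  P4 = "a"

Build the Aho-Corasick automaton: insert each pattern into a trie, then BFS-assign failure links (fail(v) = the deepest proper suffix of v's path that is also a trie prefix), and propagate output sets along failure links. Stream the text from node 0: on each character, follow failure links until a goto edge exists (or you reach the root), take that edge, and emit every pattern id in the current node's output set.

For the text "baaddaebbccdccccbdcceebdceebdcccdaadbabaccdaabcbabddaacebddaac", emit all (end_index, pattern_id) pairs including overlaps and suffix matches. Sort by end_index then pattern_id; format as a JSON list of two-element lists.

Construct AC machine:
Trie nodes:
  0='ε' goto a→14 b→1 c→8
  1='b' goto a→2 d→3
  2='ba' goto ·  ←P0
  3='bd' goto d→4
  4='bdd' goto a→5
  5='bdda' goto a→6
  6='bddaa' goto c→7
  7='bddaac' goto ·  ←P1
  8='c' goto c→9 e→10
  9='cc' goto ·  ←P2
  10='ce' goto e→11
  11='cee' goto b→12
  12='ceeb' goto d→13
  13='ceebd' goto ·  ←P3
  14='a' goto ·  ←P4

Failure links (BFS by depth):
  n1('b'): parent n0 fail=0; on 'b' 0 → fail=0;  out ∅∪∅=∅
  n8('c'): parent n0 fail=0; on 'c' 0 → fail=0;  out ∅∪∅=∅
  n14('a'): parent n0 fail=0; on 'a' 0 → fail=0;  out {4}∪∅={4}
  n2('ba'): parent n1 fail=0; on 'a' 0 → fail=14;  out {0}∪{4}={0,4}
  n3('bd'): parent n1 fail=0; on 'd' 0 → fail=0;  out ∅∪∅=∅
  n9('cc'): parent n8 fail=0; on 'c' 0 → fail=8;  out {2}∪∅={2}
  n10('ce'): parent n8 fail=0; on 'e' 0 → fail=0;  out ∅∪∅=∅
  n4('bdd'): parent n3 fail=0; on 'd' 0 → fail=0;  out ∅∪∅=∅
  n11('cee'): parent n10 fail=0; on 'e' 0 → fail=0;  out ∅∪∅=∅
  n5('bdda'): parent n4 fail=0; on 'a' 0 → fail=14;  out ∅∪{4}={4}
  n12('ceeb'): parent n11 fail=0; on 'b' 0 → fail=1;  out ∅∪∅=∅
  n6('bddaa'): parent n5 fail=14; on 'a' 14→0 → fail=14;  out ∅∪{4}={4}
  n13('ceebd'): parent n12 fail=1; on 'd' 1 → fail=3;  out {3}∪∅={3}
  n7('bddaac'): parent n6 fail=14; on 'c' 14→0 → fail=8;  out {1}∪∅={1}

Run:
i=0 'b': node 0→1
i=1 'a': node 1→2  ** P0@[0:1],P4@[1:1]
i=2 'a': node 2→14 (via fail)  ** P4@[2:2]
i=3 'd': node 14→0 (via fail)
i=4 'd': node 0→0
i=5 'a': node 0→14  ** P4@[5:5]
i=6 'e': node 14→0 (via fail)
i=7 'b': node 0→1
i=8 'b': node 1→1 (via fail)
i=9 'c': node 1→8 (via fail)
i=10 'c': node 8→9  ** P2@[9:10]
i=11 'd': node 9→0 (via fail)
i=12 'c': node 0→8
i=13 'c': node 8→9  ** P2@[12:13]
i=14 'c': node 9→9 (via fail)  ** P2@[13:14]
i=15 'c': node 9→9 (via fail)  ** P2@[14:15]
i=16 'b': node 9→1 (via fail)
i=17 'd': node 1→3
i=18 'c': node 3→8 (via fail)
i=19 'c': node 8→9  ** P2@[18:19]
i=20 'e': node 9→10 (via fail)
i=21 'e': node 10→11
i=22 'b': node 11→12
i=23 'd': node 12→13  ** P3@[19:23]
i=24 'c': node 13→8 (via fail)
i=25 'e': node 8→10
i=26 'e': node 10→11
i=27 'b': node 11→12
i=28 'd': node 12→13  ** P3@[24:28]
i=29 'c': node 13→8 (via fail)
i=30 'c': node 8→9  ** P2@[29:30]
i=31 'c': node 9→9 (via fail)  ** P2@[30:31]
i=32 'd': node 9→0 (via fail)
i=33 'a': node 0→14  ** P4@[33:33]
i=34 'a': node 14→14 (via fail)  ** P4@[34:34]
i=35 'd': node 14→0 (via fail)
i=36 'b': node 0→1
i=37 'a': node 1→2  ** P0@[36:37],P4@[37:37]
i=38 'b': node 2→1 (via fail)
i=39 'a': node 1→2  ** P0@[38:39],P4@[39:39]
i=40 'c': node 2→8 (via fail)
i=41 'c': node 8→9  ** P2@[40:41]
i=42 'd': node 9→0 (via fail)
i=43 'a': node 0→14  ** P4@[43:43]
i=44 'a': node 14→14 (via fail)  ** P4@[44:44]
i=45 'b': node 14→1 (via fail)
i=46 'c': node 1→8 (via fail)
i=47 'b': node 8→1 (via fail)
i=48 'a': node 1→2  ** P0@[47:48],P4@[48:48]
i=49 'b': node 2→1 (via fail)
i=50 'd': node 1→3
i=51 'd': node 3→4
i=52 'a': node 4→5  ** P4@[52:52]
i=53 'a': node 5→6  ** P4@[53:53]
i=54 'c': node 6→7  ** P1@[49:54]
i=55 'e': node 7→10 (via fail)
i=56 'b': node 10→1 (via fail)
i=57 'd': node 1→3
i=58 'd': node 3→4
i=59 'a': node 4→5  ** P4@[59:59]
i=60 'a': node 5→6  ** P4@[60:60]
i=61 'c': node 6→7  ** P1@[56:61]

All matches (sorted): [[1,0],[1,4],[2,4],[5,4],[10,2],[13,2],[14,2],[15,2],[19,2],[23,3],[28,3],[30,2],[31,2],[33,4],[34,4],[37,0],[37,4],[39,0],[39,4],[41,2],[43,4],[44,4],[48,0],[48,4],[52,4],[53,4],[54,1],[59,4],[60,4],[61,1]]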